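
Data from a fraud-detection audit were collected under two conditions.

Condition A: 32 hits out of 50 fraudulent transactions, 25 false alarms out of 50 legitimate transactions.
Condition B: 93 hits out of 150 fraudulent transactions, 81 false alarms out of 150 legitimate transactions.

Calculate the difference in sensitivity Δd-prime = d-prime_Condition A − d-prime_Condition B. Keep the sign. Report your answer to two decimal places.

Condition A: z(0.6400) = 0.358, z(0.5000) = 0.000, d' = 0.358
Condition B: z(0.6200) = 0.305, z(0.5400) = 0.100, d' = 0.205
Δd' = d'_Condition A − d'_Condition B = 0.358 − 0.205 = 0.153
Condition A has the higher sensitivity.

Δd-prime = 0.15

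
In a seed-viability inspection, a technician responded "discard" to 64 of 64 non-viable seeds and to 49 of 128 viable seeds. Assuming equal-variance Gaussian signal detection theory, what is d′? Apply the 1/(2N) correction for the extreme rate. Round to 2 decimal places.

The hit rate is 64/64 = 1, so apply the 1/(2N) correction: H → 1 − 1/(2·64) = 0.99219.
z(H) = z(0.99219) = 2.418
z(FA) = z(0.38281) = -0.298
d' = 2.418 − (-0.298) = 2.716

d′ = 2.72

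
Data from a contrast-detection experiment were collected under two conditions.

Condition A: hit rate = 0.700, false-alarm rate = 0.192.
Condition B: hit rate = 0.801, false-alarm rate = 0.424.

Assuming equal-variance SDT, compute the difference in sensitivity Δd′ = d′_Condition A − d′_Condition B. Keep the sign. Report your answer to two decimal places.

Condition A: z(0.700) = 0.524, z(0.192) = -0.871, d' = 1.395
Condition B: z(0.801) = 0.845, z(0.424) = -0.192, d' = 1.037
Δd' = d'_Condition A − d'_Condition B = 1.395 − 1.037 = 0.358
Condition A has the higher sensitivity.

Δd′ = 0.36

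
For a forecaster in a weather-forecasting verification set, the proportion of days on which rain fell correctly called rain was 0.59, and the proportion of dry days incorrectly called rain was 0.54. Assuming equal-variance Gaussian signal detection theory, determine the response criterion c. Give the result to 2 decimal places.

c = -0.16

z(0.59) = 0.228, z(0.54) = 0.100
c = −½·[z(H) + z(FA)] = −0.5 × (0.228 + 0.100) = -0.164
c < 0: the forecaster has a liberal response bias.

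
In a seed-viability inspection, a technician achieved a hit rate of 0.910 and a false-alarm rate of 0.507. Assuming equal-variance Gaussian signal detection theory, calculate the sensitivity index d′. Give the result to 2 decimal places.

Φ⁻¹(H) = 1.341
Φ⁻¹(FA) = 0.018
d' = z(H) − z(FA) = 1.341 − 0.018 = 1.323

d′ = 1.32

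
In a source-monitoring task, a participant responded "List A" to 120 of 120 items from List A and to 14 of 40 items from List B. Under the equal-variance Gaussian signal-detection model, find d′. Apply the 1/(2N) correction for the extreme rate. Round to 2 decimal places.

d′ = 3.02

The hit rate is 120/120 = 1, so apply the 1/(2N) correction: H → 1 − 1/(2·120) = 0.99583.
z(H) = z(0.99583) = 2.638
z(FA) = z(0.35000) = -0.385
d' = 2.638 − (-0.385) = 3.023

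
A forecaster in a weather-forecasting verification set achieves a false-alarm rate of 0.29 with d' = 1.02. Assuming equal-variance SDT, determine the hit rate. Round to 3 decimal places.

hit rate = 0.680

z(false-alarm rate) = z(0.29) = -0.5534
z(H) = z(FA) + d' = -0.5534 + 1.02 = 0.4666
hit rate = Φ(0.4666) = 0.6796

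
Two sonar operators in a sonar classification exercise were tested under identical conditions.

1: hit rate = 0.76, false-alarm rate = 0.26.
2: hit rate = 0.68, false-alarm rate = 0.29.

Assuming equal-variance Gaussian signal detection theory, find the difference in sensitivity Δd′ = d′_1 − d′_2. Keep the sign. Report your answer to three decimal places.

1: z(0.76) = 0.7063, z(0.26) = -0.6433, d' = 1.3496
2: z(0.68) = 0.4677, z(0.29) = -0.5534, d' = 1.0211
Δd' = d'_1 − d'_2 = 1.3496 − 1.0211 = 0.3285
1 has the higher sensitivity.

Δd′ = 0.329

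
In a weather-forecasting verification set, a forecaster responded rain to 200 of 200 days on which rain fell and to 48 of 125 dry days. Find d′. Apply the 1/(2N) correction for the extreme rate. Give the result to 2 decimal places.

d′ = 3.10

The hit rate is 200/200 = 1, so apply the 1/(2N) correction: H → 1 − 1/(2·200) = 0.99750.
z(H) = z(0.99750) = 2.807
z(FA) = z(0.38400) = -0.295
d' = 2.807 − (-0.295) = 3.102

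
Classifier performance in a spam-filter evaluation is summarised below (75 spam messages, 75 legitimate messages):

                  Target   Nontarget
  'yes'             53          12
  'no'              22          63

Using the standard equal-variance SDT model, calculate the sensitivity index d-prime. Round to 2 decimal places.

H = 53/75 = 0.7067
FA = 12/75 = 0.1600
Φ⁻¹(H) = Φ⁻¹(0.7067) = 0.544
Φ⁻¹(FA) = Φ⁻¹(0.1600) = -0.994
d' = z(H) − z(FA) = 0.544 − (-0.994) = 1.538

d-prime = 1.54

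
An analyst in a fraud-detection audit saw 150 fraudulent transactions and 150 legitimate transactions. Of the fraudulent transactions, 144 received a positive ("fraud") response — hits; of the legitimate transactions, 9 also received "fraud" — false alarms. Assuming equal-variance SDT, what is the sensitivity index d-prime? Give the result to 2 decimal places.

d-prime = 3.31

H = 144/150 = 0.9600
FA = 9/150 = 0.0600
Φ⁻¹(H) = 1.751
Φ⁻¹(FA) = -1.555
d' = z(H) − z(FA) = 1.751 − (-1.555) = 3.306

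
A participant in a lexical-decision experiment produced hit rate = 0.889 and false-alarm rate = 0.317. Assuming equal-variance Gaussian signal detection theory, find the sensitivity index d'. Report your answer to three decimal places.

z(H) = 1.2212
z(FA) = -0.4761
d' = z(H) − z(FA) = 1.2212 − (-0.4761) = 1.6973

d' = 1.697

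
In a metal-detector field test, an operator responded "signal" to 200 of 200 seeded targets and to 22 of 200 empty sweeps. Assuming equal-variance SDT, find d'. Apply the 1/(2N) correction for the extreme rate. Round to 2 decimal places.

d' = 4.03

The hit rate is 200/200 = 1, so apply the 1/(2N) correction: H → 1 − 1/(2·200) = 0.99750.
z(H) = z(0.99750) = 2.807
z(FA) = z(0.11000) = -1.227
d' = 2.807 − (-1.227) = 4.034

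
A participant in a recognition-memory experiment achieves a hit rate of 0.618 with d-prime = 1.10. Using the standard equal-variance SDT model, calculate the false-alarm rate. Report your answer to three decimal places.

z(hit rate) = z(0.618) = 0.3002
z(FA) = z(H) − d' = 0.3002 − 1.10 = -0.7998
false-alarm rate = Φ(-0.7998) = 0.2119

false-alarm rate = 0.212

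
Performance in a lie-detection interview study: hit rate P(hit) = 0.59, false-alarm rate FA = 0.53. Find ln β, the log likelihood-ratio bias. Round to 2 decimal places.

ln β = -0.02

z(H) = 0.228
z(FA) = 0.075
ln β = −½·[z(H)² − z(FA)²] = −0.5 × (0.052 − 0.006) = -0.023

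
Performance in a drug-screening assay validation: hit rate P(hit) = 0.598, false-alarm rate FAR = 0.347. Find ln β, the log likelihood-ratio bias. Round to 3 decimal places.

ln β = 0.047

Φ⁻¹(0.598) = 0.2482, Φ⁻¹(0.347) = -0.3934
ln β = −½·[z(H)² − z(FA)²] = −0.5 × (0.0616 − 0.1548) = 0.0466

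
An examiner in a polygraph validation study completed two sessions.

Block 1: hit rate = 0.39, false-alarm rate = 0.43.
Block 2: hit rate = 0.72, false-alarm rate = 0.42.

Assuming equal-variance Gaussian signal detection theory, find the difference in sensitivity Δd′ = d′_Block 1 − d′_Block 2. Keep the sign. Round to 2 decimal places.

Δd′ = -0.89

Block 1: z(0.39) = -0.279, z(0.43) = -0.176, d' = -0.103
Block 2: z(0.72) = 0.583, z(0.42) = -0.202, d' = 0.785
Δd' = d'_Block 1 − d'_Block 2 = -0.103 − 0.785 = -0.888
Block 2 has the higher sensitivity.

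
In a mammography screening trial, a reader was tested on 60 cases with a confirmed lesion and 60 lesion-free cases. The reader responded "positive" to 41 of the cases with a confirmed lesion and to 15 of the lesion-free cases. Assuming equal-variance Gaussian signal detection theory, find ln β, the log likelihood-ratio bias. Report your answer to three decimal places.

ln β = 0.114

H = 41/60 = 0.6833
FA = 15/60 = 0.2500
Φ⁻¹(H) = Φ⁻¹(0.6833) = 0.4769
Φ⁻¹(FA) = Φ⁻¹(0.2500) = -0.6745
ln β = −½·[z(H)² − z(FA)²] = −0.5 × (0.2274 − 0.4550) = 0.1138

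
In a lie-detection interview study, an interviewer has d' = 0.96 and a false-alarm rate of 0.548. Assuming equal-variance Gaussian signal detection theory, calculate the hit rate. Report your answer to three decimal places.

z(false-alarm rate) = z(0.548) = 0.1206
z(H) = z(FA) + d' = 0.1206 + 0.96 = 1.0806
hit rate = Φ(1.0806) = 0.8601

hit rate = 0.860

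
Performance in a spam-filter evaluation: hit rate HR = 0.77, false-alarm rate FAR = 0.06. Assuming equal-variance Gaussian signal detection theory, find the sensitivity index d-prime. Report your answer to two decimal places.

z(H) = 0.7388
z(FA) = -1.5548
d' = z(H) − z(FA) = 0.7388 − (-1.5548) = 2.2936

d-prime = 2.29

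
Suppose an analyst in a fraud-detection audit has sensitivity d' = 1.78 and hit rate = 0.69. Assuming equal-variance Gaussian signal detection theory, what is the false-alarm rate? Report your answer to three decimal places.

z(hit rate) = z(0.69) = 0.4959
z(FA) = z(H) − d' = 0.4959 − 1.78 = -1.2841
false-alarm rate = Φ(-1.2841) = 0.0996

false-alarm rate = 0.100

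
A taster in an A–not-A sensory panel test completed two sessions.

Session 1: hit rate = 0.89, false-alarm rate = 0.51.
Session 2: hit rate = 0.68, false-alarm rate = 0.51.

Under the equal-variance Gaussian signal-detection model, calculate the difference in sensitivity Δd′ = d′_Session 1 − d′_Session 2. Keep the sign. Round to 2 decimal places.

Δd′ = 0.76

Session 1: z(0.89) = 1.227, z(0.51) = 0.025, d' = 1.202
Session 2: z(0.68) = 0.468, z(0.51) = 0.025, d' = 0.443
Δd' = d'_Session 1 − d'_Session 2 = 1.202 − 0.443 = 0.759
Session 1 has the higher sensitivity.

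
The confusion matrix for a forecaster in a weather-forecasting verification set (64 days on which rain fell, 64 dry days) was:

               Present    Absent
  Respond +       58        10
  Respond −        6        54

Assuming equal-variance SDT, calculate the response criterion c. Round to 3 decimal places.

c = -0.154

H = 58/64 = 0.9062
FA = 10/64 = 0.1562
z(H) = z(0.9062) = 1.3177
z(FA) = z(0.1562) = -1.0102
c = −½·[z(H) + z(FA)] = −0.5 × (1.3177 + (-1.0102)) = -0.15375
c < 0: the forecaster has a liberal response bias.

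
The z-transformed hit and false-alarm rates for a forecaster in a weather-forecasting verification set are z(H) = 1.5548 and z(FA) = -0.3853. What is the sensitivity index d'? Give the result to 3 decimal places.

d' = z(H) − z(FA) = 1.5548 − (-0.3853) = 1.9401

d' = 1.940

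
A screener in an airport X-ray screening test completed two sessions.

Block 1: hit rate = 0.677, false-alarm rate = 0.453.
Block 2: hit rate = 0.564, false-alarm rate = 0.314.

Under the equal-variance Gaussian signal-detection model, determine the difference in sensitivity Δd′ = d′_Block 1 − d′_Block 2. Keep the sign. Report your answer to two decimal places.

Block 1: z(0.677) = 0.459, z(0.453) = -0.118, d' = 0.577
Block 2: z(0.564) = 0.161, z(0.314) = -0.485, d' = 0.646
Δd' = d'_Block 1 − d'_Block 2 = 0.577 − 0.646 = -0.069
Block 2 has the higher sensitivity.

Δd′ = -0.07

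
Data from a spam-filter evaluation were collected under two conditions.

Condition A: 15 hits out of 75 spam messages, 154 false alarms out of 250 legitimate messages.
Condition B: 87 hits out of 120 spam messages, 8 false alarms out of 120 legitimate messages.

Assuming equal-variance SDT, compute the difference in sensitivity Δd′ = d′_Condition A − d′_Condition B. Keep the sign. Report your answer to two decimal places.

Δd′ = -3.24

Condition A: z(0.2000) = -0.842, z(0.6160) = 0.295, d' = -1.137
Condition B: z(0.7250) = 0.598, z(0.0667) = -1.501, d' = 2.099
Δd' = d'_Condition A − d'_Condition B = -1.137 − 2.099 = -3.236
Condition B has the higher sensitivity.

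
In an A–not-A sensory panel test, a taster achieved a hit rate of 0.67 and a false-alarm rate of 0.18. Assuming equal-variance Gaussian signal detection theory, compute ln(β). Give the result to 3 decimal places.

Φ⁻¹(H) = 0.4399
Φ⁻¹(FA) = -0.9154
ln β = −½·[z(H)² − z(FA)²] = −0.5 × (0.1935 − 0.8380) = 0.32225

ln β = 0.322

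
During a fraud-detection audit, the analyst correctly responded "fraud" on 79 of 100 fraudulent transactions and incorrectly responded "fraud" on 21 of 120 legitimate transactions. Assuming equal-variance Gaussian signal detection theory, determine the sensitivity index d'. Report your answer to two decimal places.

d' = 1.74

H = 79/100 = 0.7900
FA = 21/120 = 0.1750
z(H) = z(0.7900) = 0.8064
z(FA) = z(0.1750) = -0.9346
d' = z(H) − z(FA) = 0.8064 − (-0.9346) = 1.7410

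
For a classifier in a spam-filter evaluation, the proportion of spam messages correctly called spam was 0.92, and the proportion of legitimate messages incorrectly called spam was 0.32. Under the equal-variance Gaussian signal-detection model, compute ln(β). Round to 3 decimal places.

ln β = -0.878

Φ⁻¹(0.92) = 1.4051, Φ⁻¹(0.32) = -0.4677
ln β = −½·[z(H)² − z(FA)²] = −0.5 × (1.9743 − 0.2187) = -0.8778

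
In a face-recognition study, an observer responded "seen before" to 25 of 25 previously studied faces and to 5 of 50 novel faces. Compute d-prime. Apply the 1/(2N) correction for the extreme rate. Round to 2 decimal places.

d-prime = 3.34

The hit rate is 25/25 = 1, so apply the 1/(2N) correction: H → 1 − 1/(2·25) = 0.98000.
z(H) = z(0.98000) = 2.054
z(FA) = z(0.10000) = -1.282
d' = 2.054 − (-1.282) = 3.336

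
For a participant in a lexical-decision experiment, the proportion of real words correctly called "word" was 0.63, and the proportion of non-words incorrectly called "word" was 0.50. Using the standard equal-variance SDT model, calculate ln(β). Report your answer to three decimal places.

Φ⁻¹(H) = Φ⁻¹(0.63) = 0.3319
Φ⁻¹(FA) = Φ⁻¹(0.50) = 0.0000
ln β = −½·[z(H)² − z(FA)²] = −0.5 × (0.1102 − 0.0000) = -0.0551

ln β = -0.055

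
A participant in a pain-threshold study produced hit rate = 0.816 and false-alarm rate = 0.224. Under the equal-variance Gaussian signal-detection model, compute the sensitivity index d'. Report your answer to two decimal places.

d' = 1.66

z(H) = z(0.816) = 0.9002
z(FA) = z(0.224) = -0.7588
d' = z(H) − z(FA) = 0.9002 − (-0.7588) = 1.6590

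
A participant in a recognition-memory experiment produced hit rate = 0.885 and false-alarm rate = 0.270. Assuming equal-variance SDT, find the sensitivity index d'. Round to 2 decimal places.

d' = 1.81

Φ⁻¹(H) = 1.2004
Φ⁻¹(FA) = -0.6128
d' = z(H) − z(FA) = 1.2004 − (-0.6128) = 1.8132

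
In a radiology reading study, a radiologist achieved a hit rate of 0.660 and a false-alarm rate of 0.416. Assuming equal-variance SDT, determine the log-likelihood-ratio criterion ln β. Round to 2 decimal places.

ln β = -0.06

Φ⁻¹(0.660) = 0.412, Φ⁻¹(0.416) = -0.212
ln β = −½·[z(H)² − z(FA)²] = −0.5 × (0.170 − 0.045) = -0.0625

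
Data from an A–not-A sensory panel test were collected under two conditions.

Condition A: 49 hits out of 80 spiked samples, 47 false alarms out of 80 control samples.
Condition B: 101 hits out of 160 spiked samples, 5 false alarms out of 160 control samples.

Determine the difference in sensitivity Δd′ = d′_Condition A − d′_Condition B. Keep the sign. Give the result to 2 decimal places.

Condition A: z(0.6125) = 0.286, z(0.5875) = 0.221, d' = 0.065
Condition B: z(0.6312) = 0.335, z(0.0312) = -1.863, d' = 2.198
Δd' = d'_Condition A − d'_Condition B = 0.065 − 2.198 = -2.133
Condition B has the higher sensitivity.

Δd′ = -2.13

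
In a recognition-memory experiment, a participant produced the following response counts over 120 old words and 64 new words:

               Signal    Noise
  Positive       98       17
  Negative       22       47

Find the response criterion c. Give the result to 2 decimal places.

H = 98/120 = 0.8167
FA = 17/64 = 0.2656
Φ⁻¹(H) = Φ⁻¹(0.8167) = 0.9029
Φ⁻¹(FA) = Φ⁻¹(0.2656) = -0.6262
c = −½·[z(H) + z(FA)] = −0.5 × (0.9029 + (-0.6262)) = -0.13835

c = -0.14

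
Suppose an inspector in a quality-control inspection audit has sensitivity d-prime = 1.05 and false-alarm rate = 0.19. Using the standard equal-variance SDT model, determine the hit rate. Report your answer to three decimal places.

hit rate = 0.568

z(false-alarm rate) = z(0.19) = -0.8779
z(H) = z(FA) + d' = -0.8779 + 1.05 = 0.1721
hit rate = Φ(0.1721) = 0.5683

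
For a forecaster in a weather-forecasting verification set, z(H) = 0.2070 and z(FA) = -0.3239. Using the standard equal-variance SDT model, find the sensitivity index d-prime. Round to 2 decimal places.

d-prime = 0.53

d' = z(H) − z(FA) = 0.2070 − (-0.3239) = 0.5309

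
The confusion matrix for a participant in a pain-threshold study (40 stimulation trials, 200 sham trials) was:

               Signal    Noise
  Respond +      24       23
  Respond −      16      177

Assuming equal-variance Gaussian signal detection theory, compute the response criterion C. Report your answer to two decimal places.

C = 0.47

H = 24/40 = 0.6000
FA = 23/200 = 0.1150
z(H) = z(0.6000) = 0.253
z(FA) = z(0.1150) = -1.200
c = −½·[z(H) + z(FA)] = −0.5 × (0.253 + (-1.200)) = 0.4735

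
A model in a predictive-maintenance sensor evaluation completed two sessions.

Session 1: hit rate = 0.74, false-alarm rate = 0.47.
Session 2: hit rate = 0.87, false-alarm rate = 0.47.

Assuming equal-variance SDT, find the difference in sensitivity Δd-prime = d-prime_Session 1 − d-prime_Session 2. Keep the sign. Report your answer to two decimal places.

Δd-prime = -0.48

Session 1: z(0.74) = 0.643, z(0.47) = -0.075, d' = 0.718
Session 2: z(0.87) = 1.126, z(0.47) = -0.075, d' = 1.201
Δd' = d'_Session 1 − d'_Session 2 = 0.718 − 1.201 = -0.483
Session 2 has the higher sensitivity.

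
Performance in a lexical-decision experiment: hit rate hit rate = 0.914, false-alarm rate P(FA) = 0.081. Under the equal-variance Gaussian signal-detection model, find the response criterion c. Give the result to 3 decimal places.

c = 0.016

Φ⁻¹(H) = Φ⁻¹(0.914) = 1.3658
Φ⁻¹(FA) = Φ⁻¹(0.081) = -1.3984
c = −½·[z(H) + z(FA)] = −0.5 × (1.3658 + (-1.3984)) = 0.0163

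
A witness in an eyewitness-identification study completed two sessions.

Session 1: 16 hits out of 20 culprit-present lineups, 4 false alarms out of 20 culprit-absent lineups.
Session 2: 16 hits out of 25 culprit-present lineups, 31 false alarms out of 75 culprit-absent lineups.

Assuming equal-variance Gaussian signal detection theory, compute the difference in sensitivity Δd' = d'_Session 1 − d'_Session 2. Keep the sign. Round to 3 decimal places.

Session 1: z(0.8000) = 0.8416, z(0.2000) = -0.8416, d' = 1.6832
Session 2: z(0.6400) = 0.3585, z(0.4133) = -0.2191, d' = 0.5776
Δd' = d'_Session 1 − d'_Session 2 = 1.6832 − 0.5776 = 1.1056
Session 1 has the higher sensitivity.

Δd' = 1.106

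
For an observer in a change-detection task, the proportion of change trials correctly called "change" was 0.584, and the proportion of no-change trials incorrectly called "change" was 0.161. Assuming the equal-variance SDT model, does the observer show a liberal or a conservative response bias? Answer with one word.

conservative

z(H) = 0.212, z(FA) = -0.990
c = −½·(z(H) + z(FA)) = 0.389
c > 0 → conservative criterion (biased toward responding “no”).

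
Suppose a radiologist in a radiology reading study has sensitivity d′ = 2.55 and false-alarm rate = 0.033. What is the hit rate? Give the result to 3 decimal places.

hit rate = 0.762

z(false-alarm rate) = z(0.033) = -1.8384
z(H) = z(FA) + d' = -1.8384 + 2.55 = 0.7116
hit rate = Φ(0.7116) = 0.7616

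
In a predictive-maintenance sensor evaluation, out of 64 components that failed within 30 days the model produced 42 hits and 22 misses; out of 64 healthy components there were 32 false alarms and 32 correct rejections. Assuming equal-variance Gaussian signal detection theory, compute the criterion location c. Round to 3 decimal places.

H = 42/64 = 0.6562
FA = 32/64 = 0.5000
Φ⁻¹(0.6562) = 0.4021, Φ⁻¹(0.5000) = 0.0000
c = −½·[z(H) + z(FA)] = −0.5 × (0.4021 + 0.0000) = -0.20105

c = -0.201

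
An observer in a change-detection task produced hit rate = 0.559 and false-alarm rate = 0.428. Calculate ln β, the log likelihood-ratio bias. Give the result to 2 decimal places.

ln β = 0.01

z(H) = 0.148
z(FA) = -0.181
ln β = −½·[z(H)² − z(FA)²] = −0.5 × (0.022 − 0.033) = 0.0055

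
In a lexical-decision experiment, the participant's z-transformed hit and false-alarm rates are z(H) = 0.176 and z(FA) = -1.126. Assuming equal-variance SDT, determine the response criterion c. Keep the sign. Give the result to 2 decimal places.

c = 0.48

c = −½·[z(H) + z(FA)] = −½·(0.176 + (-1.126)) = 0.475
c > 0: the participant has a conservative response bias.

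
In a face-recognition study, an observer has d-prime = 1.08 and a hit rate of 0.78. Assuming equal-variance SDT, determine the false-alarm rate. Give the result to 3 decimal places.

z(hit rate) = z(0.78) = 0.7722
z(FA) = z(H) − d' = 0.7722 − 1.08 = -0.3078
false-alarm rate = Φ(-0.3078) = 0.3791

false-alarm rate = 0.379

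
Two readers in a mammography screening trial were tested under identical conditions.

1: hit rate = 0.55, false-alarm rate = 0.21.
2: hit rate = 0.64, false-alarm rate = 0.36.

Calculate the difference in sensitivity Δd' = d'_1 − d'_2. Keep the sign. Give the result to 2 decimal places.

1: z(0.55) = 0.126, z(0.21) = -0.806, d' = 0.932
2: z(0.64) = 0.358, z(0.36) = -0.358, d' = 0.716
Δd' = d'_1 − d'_2 = 0.932 − 0.716 = 0.216
1 has the higher sensitivity.

Δd' = 0.22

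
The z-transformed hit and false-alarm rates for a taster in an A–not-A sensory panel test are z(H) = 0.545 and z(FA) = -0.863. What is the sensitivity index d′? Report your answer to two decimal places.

d′ = 1.41

d' = z(H) − z(FA) = 0.545 − (-0.863) = 1.408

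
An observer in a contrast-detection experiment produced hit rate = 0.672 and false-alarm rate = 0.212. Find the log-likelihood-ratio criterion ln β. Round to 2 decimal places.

ln β = 0.22

z(0.672) = 0.445, z(0.212) = -0.800
ln β = −½·[z(H)² − z(FA)²] = −0.5 × (0.198 − 0.640) = 0.221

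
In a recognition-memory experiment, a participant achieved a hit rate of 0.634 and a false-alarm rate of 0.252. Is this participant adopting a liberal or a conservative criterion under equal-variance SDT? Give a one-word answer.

z(H) = 0.342, z(FA) = -0.668
c = −½·(z(H) + z(FA)) = 0.163
c > 0 → conservative criterion (biased toward responding “no”).

conservative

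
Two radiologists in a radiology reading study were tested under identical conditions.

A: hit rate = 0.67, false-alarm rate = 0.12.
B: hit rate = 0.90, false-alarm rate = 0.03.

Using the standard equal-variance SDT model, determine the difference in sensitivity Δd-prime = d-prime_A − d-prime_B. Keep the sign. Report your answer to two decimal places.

A: z(0.67) = 0.440, z(0.12) = -1.175, d' = 1.615
B: z(0.90) = 1.282, z(0.03) = -1.881, d' = 3.163
Δd' = d'_A − d'_B = 1.615 − 3.163 = -1.548
B has the higher sensitivity.

Δd-prime = -1.55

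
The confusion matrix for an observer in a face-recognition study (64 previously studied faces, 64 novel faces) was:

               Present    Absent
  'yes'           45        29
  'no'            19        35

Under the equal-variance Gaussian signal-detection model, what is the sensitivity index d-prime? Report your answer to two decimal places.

H = 45/64 = 0.7031
FA = 29/64 = 0.4531
z(H) = z(0.7031) = 0.533
z(FA) = z(0.4531) = -0.118
d' = z(H) − z(FA) = 0.533 − (-0.118) = 0.651

d-prime = 0.65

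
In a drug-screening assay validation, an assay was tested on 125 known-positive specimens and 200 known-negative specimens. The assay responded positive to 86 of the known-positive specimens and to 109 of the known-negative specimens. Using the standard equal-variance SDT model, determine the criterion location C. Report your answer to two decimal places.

H = 86/125 = 0.6880
FA = 109/200 = 0.5450
z(H) = 0.4902
z(FA) = 0.1130
c = −½·[z(H) + z(FA)] = −0.5 × (0.4902 + 0.1130) = -0.3016
c < 0: the assay has a liberal response bias.

C = -0.30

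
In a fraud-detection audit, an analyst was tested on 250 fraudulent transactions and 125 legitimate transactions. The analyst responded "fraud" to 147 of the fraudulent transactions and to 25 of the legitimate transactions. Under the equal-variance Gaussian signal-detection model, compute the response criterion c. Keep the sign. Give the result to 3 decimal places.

c = 0.310

H = 147/250 = 0.5880
FA = 25/125 = 0.2000
z(H) = z(0.5880) = 0.2224
z(FA) = z(0.2000) = -0.8416
c = −½·[z(H) + z(FA)] = −0.5 × (0.2224 + (-0.8416)) = 0.3096
c > 0: the analyst has a conservative response bias.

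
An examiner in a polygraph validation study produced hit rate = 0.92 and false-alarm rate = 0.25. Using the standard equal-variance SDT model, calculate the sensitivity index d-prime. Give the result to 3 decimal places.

d-prime = 2.080

Φ⁻¹(H) = Φ⁻¹(0.92) = 1.4051
Φ⁻¹(FA) = Φ⁻¹(0.25) = -0.6745
d' = z(H) − z(FA) = 1.4051 − (-0.6745) = 2.0796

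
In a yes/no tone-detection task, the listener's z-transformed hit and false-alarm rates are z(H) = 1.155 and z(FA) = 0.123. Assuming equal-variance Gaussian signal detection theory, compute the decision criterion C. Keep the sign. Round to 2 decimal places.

c = −½·[z(H) + z(FA)] = −½·(1.155 + 0.123) = -0.639
c < 0: the listener has a liberal response bias.

C = -0.64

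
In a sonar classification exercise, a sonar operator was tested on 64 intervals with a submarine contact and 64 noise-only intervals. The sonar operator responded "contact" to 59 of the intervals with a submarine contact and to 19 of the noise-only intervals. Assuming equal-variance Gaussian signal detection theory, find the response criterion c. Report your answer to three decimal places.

H = 59/64 = 0.9219
FA = 19/64 = 0.2969
z(H) = z(0.9219) = 1.4180
z(FA) = z(0.2969) = -0.5333
c = −½·[z(H) + z(FA)] = −0.5 × (1.4180 + (-0.5333)) = -0.44235
c < 0: the sonar operator has a liberal response bias.

c = -0.442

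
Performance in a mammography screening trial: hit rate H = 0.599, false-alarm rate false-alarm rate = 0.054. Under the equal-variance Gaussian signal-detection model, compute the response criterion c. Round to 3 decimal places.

c = 0.678

z(H) = z(0.599) = 0.2508
z(FA) = z(0.054) = -1.6072
c = −½·[z(H) + z(FA)] = −0.5 × (0.2508 + (-1.6072)) = 0.6782
c > 0: the reader has a conservative response bias.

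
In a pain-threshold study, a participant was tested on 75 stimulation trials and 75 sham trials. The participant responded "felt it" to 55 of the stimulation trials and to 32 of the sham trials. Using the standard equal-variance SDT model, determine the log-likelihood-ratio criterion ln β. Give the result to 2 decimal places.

H = 55/75 = 0.7333
FA = 32/75 = 0.4267
Φ⁻¹(H) = 0.623
Φ⁻¹(FA) = -0.185
ln β = −½·[z(H)² − z(FA)²] = −0.5 × (0.388 − 0.034) = -0.177

ln β = -0.18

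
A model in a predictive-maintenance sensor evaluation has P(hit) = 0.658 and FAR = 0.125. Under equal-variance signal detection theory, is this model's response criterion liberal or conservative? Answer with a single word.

z(H) = 0.407, z(FA) = -1.150
c = −½·(z(H) + z(FA)) = 0.3715
c > 0 → conservative criterion (biased toward responding “no”).

conservative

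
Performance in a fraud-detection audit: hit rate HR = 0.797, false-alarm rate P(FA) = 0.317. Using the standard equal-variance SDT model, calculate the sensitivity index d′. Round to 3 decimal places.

d′ = 1.307

z(0.797) = 0.8310, z(0.317) = -0.4761
d' = z(H) − z(FA) = 0.8310 − (-0.4761) = 1.3071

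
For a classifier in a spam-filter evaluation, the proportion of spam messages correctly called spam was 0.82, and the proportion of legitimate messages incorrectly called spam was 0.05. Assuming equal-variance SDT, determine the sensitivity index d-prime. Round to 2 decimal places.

z(0.82) = 0.915, z(0.05) = -1.645
d' = z(H) − z(FA) = 0.915 − (-1.645) = 2.560

d-prime = 2.56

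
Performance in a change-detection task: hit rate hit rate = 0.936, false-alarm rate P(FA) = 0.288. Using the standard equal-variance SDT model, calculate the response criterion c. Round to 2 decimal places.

z(H) = z(0.936) = 1.522
z(FA) = z(0.288) = -0.559
c = −½·[z(H) + z(FA)] = −0.5 × (1.522 + (-0.559)) = -0.4815

c = -0.48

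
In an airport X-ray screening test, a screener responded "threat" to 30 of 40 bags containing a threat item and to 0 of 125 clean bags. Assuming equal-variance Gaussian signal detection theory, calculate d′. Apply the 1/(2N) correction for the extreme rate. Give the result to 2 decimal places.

d′ = 3.33

The false-alarm rate is 0/125 = 0, so apply the 1/(2N) correction: FA → 1/(2·125) = 0.00400.
z(H) = z(0.75000) = 0.674
z(FA) = z(0.00400) = -2.652
d' = 0.674 − (-2.652) = 3.326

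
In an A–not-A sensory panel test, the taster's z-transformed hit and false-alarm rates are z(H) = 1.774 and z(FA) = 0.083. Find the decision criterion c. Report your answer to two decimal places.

c = −½·[z(H) + z(FA)] = −½·(1.774 + 0.083) = -0.9285

c = -0.93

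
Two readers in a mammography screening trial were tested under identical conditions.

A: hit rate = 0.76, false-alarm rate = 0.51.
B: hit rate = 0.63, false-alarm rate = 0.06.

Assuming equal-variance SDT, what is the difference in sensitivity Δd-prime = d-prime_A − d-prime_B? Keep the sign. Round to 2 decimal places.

A: z(0.76) = 0.706, z(0.51) = 0.025, d' = 0.681
B: z(0.63) = 0.332, z(0.06) = -1.555, d' = 1.887
Δd' = d'_A − d'_B = 0.681 − 1.887 = -1.206
B has the higher sensitivity.

Δd-prime = -1.21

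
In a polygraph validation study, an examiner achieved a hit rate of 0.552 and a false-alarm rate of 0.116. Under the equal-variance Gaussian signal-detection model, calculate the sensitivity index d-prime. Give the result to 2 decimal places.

d-prime = 1.33

z(H) = 0.131
z(FA) = -1.195
d' = z(H) − z(FA) = 0.131 − (-1.195) = 1.326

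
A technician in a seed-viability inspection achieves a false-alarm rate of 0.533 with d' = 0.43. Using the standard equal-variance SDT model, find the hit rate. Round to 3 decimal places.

hit rate = 0.696

z(false-alarm rate) = z(0.533) = 0.0828
z(H) = z(FA) + d' = 0.0828 + 0.43 = 0.5128
hit rate = Φ(0.5128) = 0.6960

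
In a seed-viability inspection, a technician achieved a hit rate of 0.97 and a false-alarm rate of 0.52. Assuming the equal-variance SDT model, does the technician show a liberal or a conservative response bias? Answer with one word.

z(H) = 1.881, z(FA) = 0.050
c = −½·(z(H) + z(FA)) = -0.9655
c < 0 → liberal criterion (biased toward responding “yes”).

liberal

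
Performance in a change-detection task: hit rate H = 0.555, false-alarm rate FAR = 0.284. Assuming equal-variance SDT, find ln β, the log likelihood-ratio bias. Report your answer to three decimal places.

ln β = 0.153

z(H) = 0.1383
z(FA) = -0.5710
ln β = −½·[z(H)² − z(FA)²] = −0.5 × (0.0191 − 0.3260) = 0.15345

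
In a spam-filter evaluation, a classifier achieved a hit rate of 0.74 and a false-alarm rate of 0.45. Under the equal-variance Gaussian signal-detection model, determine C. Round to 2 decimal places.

z(0.74) = 0.6433, z(0.45) = -0.1257
c = −½·[z(H) + z(FA)] = −0.5 × (0.6433 + (-0.1257)) = -0.2588
c < 0: the classifier has a liberal response bias.

C = -0.26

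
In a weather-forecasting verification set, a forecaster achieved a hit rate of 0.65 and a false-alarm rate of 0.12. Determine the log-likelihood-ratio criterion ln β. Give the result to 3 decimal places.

ln β = 0.616

z(H) = 0.3853
z(FA) = -1.1750
ln β = −½·[z(H)² − z(FA)²] = −0.5 × (0.1485 − 1.3806) = 0.61605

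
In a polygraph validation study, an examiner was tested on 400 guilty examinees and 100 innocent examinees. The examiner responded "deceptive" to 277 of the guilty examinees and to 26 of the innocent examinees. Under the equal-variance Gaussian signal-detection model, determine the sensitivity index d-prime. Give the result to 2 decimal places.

d-prime = 1.15

H = 277/400 = 0.6925
FA = 26/100 = 0.2600
Φ⁻¹(H) = 0.5029
Φ⁻¹(FA) = -0.6433
d' = z(H) − z(FA) = 0.5029 − (-0.6433) = 1.1462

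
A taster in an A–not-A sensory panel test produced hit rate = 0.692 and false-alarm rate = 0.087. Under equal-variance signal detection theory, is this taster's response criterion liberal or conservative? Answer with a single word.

z(H) = 0.502, z(FA) = -1.359
c = −½·(z(H) + z(FA)) = 0.4285
c > 0 → conservative criterion (biased toward responding “no”).

conservative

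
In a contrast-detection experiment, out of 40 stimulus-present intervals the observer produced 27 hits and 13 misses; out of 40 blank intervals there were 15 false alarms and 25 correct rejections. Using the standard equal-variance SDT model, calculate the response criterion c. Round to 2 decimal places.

c = -0.07

H = 27/40 = 0.6750
FA = 15/40 = 0.3750
z(H) = 0.4538
z(FA) = -0.3186
c = −½·[z(H) + z(FA)] = −0.5 × (0.4538 + (-0.3186)) = -0.0676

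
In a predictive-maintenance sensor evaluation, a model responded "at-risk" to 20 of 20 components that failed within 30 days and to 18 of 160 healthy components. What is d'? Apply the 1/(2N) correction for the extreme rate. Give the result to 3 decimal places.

d' = 3.173

The hit rate is 20/20 = 1, so apply the 1/(2N) correction: H → 1 − 1/(2·20) = 0.97500.
z(H) = z(0.97500) = 1.9600
z(FA) = z(0.11250) = -1.2133
d' = 1.9600 − (-1.2133) = 3.1733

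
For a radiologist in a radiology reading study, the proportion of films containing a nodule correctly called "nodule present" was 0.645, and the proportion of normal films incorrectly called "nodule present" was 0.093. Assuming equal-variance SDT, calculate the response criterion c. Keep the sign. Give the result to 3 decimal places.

c = 0.475

z(H) = z(0.645) = 0.3719
z(FA) = z(0.093) = -1.3225
c = −½·[z(H) + z(FA)] = −0.5 × (0.3719 + (-1.3225)) = 0.4753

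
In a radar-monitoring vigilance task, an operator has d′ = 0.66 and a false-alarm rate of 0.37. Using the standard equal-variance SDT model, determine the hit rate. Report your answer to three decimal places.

hit rate = 0.629

z(false-alarm rate) = z(0.37) = -0.3319
z(H) = z(FA) + d' = -0.3319 + 0.66 = 0.3281
hit rate = Φ(0.3281) = 0.6286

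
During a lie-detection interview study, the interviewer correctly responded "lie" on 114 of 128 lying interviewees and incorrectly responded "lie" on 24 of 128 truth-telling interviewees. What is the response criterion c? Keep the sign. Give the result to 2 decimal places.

c = -0.17

H = 114/128 = 0.8906
FA = 24/128 = 0.1875
z(H) = 1.2297
z(FA) = -0.8871
c = −½·[z(H) + z(FA)] = −0.5 × (1.2297 + (-0.8871)) = -0.1713
c < 0: the interviewer has a liberal response bias.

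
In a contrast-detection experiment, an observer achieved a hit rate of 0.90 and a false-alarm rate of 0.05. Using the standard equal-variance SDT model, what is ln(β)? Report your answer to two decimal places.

z(H) = 1.282
z(FA) = -1.645
ln β = −½·[z(H)² − z(FA)²] = −0.5 × (1.644 − 2.706) = 0.531

ln β = 0.53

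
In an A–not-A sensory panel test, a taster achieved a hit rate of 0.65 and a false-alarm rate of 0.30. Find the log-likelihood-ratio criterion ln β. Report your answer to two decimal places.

z(H) = 0.385
z(FA) = -0.524
ln β = −½·[z(H)² − z(FA)²] = −0.5 × (0.148 − 0.275) = 0.0635

ln β = 0.06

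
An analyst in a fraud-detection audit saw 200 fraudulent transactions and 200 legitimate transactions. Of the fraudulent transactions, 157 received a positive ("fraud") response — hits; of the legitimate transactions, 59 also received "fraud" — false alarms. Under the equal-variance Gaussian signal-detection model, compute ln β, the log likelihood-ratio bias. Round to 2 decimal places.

H = 157/200 = 0.7850
FA = 59/200 = 0.2950
z(H) = 0.789
z(FA) = -0.539
ln β = −½·[z(H)² − z(FA)²] = −0.5 × (0.623 − 0.291) = -0.166

ln β = -0.17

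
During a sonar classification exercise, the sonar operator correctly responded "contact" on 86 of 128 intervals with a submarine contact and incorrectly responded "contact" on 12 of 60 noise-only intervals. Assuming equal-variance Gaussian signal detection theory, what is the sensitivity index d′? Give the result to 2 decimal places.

H = 86/128 = 0.6719
FA = 12/60 = 0.2000
z(H) = z(0.6719) = 0.445
z(FA) = z(0.2000) = -0.842
d' = z(H) − z(FA) = 0.445 − (-0.842) = 1.287

d′ = 1.29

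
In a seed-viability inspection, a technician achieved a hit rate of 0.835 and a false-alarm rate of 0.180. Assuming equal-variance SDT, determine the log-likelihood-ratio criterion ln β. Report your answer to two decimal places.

ln β = -0.06

z(H) = 0.974
z(FA) = -0.915
ln β = −½·[z(H)² − z(FA)²] = −0.5 × (0.949 − 0.837) = -0.056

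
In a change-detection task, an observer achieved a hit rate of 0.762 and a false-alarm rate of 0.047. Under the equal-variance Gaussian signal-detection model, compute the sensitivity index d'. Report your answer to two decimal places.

Φ⁻¹(H) = Φ⁻¹(0.762) = 0.713
Φ⁻¹(FA) = Φ⁻¹(0.047) = -1.675
d' = z(H) − z(FA) = 0.713 − (-1.675) = 2.388

d' = 2.39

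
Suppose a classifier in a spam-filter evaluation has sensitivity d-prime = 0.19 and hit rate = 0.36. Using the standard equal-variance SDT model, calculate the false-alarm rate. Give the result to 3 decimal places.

z(hit rate) = z(0.36) = -0.3585
z(FA) = z(H) − d' = -0.3585 − 0.19 = -0.5485
false-alarm rate = Φ(-0.5485) = 0.2917

false-alarm rate = 0.292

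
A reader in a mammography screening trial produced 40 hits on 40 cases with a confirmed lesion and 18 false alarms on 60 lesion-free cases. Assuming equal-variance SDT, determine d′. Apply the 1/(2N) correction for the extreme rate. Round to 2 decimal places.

d′ = 2.77

The hit rate is 40/40 = 1, so apply the 1/(2N) correction: H → 1 − 1/(2·40) = 0.98750.
z(H) = z(0.98750) = 2.241
z(FA) = z(0.30000) = -0.524
d' = 2.241 − (-0.524) = 2.765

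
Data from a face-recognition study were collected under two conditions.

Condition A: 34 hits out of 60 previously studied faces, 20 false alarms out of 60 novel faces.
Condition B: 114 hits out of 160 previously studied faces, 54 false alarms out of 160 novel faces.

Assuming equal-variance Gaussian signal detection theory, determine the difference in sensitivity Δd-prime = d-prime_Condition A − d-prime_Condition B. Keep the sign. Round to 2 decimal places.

Δd-prime = -0.38

Condition A: z(0.5667) = 0.168, z(0.3333) = -0.431, d' = 0.599
Condition B: z(0.7125) = 0.561, z(0.3375) = -0.419, d' = 0.980
Δd' = d'_Condition A − d'_Condition B = 0.599 − 0.980 = -0.381
Condition B has the higher sensitivity.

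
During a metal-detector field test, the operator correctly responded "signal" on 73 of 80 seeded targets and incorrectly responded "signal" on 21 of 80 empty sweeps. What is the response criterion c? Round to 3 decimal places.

H = 73/80 = 0.9125
FA = 21/80 = 0.2625
z(H) = z(0.9125) = 1.3563
z(FA) = z(0.2625) = -0.6357
c = −½·[z(H) + z(FA)] = −0.5 × (1.3563 + (-0.6357)) = -0.3603
c < 0: the operator has a liberal response bias.

c = -0.360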